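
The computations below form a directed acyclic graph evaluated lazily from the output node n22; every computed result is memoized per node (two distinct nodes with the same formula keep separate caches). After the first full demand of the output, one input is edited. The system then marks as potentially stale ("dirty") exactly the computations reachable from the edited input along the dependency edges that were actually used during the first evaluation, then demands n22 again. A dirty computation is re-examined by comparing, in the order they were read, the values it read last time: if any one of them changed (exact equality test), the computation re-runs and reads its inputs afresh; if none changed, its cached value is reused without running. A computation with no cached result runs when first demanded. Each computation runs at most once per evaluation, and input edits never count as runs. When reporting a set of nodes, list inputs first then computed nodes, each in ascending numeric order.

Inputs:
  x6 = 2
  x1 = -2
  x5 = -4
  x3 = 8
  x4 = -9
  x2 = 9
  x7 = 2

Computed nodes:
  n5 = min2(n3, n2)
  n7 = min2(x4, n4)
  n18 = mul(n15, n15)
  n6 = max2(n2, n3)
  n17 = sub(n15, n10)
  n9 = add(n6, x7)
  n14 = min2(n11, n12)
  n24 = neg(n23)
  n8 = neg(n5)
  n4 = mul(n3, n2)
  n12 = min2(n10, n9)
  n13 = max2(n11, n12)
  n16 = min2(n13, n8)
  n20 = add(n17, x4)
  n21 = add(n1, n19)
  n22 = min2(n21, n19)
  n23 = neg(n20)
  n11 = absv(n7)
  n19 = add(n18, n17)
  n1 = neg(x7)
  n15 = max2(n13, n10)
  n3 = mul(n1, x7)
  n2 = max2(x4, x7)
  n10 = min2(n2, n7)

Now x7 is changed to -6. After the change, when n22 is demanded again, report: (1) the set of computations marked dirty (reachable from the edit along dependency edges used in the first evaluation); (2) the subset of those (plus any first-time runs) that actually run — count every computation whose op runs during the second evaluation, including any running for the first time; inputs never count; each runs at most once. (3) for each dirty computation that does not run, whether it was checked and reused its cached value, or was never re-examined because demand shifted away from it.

The edit dirties: n1, n2, n3, n4, n6, n7, n9, n10, n11, n12, n13, n15, n17, n18, n19, n21, n22.
12 computations run: n1, n2, n3, n4, n6, n7, n9, n10, n12, n13, n21, n22.
Cache hits after checking: n11, n15, n17, n18, n19.
Note where the cutoff bites: n11 is checked, finds nothing changed, and keeps its cache.

First demand of the output computes:
  n1 = neg(2) = -2
  n2 = max2(-9, 2) = 2
  n3 = mul(-2, 2) = -4
  n4 = mul(-4, 2) = -8
  n6 = max2(2, -4) = 2
  n7 = min2(-9, -8) = -9
  n9 = add(2, 2) = 4
  n10 = min2(2, -9) = -9
  n11 = absv(-9) = 9
  n12 = min2(-9, 4) = -9
  n13 = max2(9, -9) = 9
  n15 = max2(9, -9) = 9
  n17 = sub(9, -9) = 18
  n18 = mul(9, 9) = 81
  n19 = add(81, 18) = 99
  n21 = add(-2, 99) = 97
  n22 = min2(97, 99) = 97

After the edit, cleaning proceeds:
  n1: a read changed (x7 2->-6) — executes, giving 6.
  n2: a read changed (x7 2->-6) — executes, giving -6.
  n3: a read changed (n1 -2->6; x7 2->-6) — executes, giving -36.
  n4: a read changed (n3 -4->-36; n2 2->-6) — executes, giving 216.
  n6: a read changed (n2 2->-6; n3 -4->-36) — executes, giving -6.
  n7: a read changed (n4 -8->216) — executes, giving -9 — identical to its old value.
  n9: a read changed (n6 2->-6; x7 2->-6) — executes, giving -12.
  n10: a read changed (n2 2->-6) — executes, giving -9 — identical to its old value.
  n11: dirty, but its reads are unchanged (n7 unchanged); cached 9 stands.
  n12: a read changed (n9 4->-12) — executes, giving -12.
  n13: a read changed (n12 -9->-12) — executes, giving 9 — identical to its old value.
  n15: dirty, but its reads are unchanged (n13 unchanged, n10 unchanged); cached 9 stands.
  n17: dirty, but its reads are unchanged (n15 unchanged, n10 unchanged); cached 18 stands.
  n18: dirty, but its reads are unchanged (n15 unchanged, n15 unchanged); cached 81 stands.
  n19: dirty, but its reads are unchanged (n18 unchanged, n17 unchanged); cached 99 stands.
  n21: a read changed (n1 -2->6) — executes, giving 105.
  n22: a read changed (n21 97->105) — executes, giving 99.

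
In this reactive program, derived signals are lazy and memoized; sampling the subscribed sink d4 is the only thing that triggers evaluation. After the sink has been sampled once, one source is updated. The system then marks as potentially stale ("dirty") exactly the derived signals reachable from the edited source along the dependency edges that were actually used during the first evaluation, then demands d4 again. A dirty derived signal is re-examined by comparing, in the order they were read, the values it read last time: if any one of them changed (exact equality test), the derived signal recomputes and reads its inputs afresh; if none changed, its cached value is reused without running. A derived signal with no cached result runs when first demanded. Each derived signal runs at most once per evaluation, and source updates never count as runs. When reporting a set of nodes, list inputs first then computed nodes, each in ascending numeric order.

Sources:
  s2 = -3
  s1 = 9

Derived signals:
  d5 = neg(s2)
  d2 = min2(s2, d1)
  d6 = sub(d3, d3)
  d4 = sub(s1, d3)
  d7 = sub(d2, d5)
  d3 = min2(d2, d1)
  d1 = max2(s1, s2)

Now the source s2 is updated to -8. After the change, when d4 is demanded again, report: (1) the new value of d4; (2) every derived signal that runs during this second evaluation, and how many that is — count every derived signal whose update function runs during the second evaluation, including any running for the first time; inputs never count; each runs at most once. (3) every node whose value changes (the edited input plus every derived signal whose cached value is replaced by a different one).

Demanding d4 again yields 17.
4 derived signals run: d1, d2, d3, d4.
The nodes whose values change: s2, d2, d3, d4.

First demand of the output computes:
  d1 = max2(9, -3) = 9
  d2 = min2(-3, 9) = -3
  d3 = min2(-3, 9) = -3
  d4 = sub(9, -3) = 12

After the edit, cleaning proceeds:
  d1: a read changed (s2 -3->-8) — executes, giving 9 — identical to its old value.
  d2: a read changed (s2 -3->-8) — executes, giving -8.
  d3: a read changed (d2 -3->-8) — executes, giving -8.
  d4: a read changed (d3 -3->-8) — executes, giving 17.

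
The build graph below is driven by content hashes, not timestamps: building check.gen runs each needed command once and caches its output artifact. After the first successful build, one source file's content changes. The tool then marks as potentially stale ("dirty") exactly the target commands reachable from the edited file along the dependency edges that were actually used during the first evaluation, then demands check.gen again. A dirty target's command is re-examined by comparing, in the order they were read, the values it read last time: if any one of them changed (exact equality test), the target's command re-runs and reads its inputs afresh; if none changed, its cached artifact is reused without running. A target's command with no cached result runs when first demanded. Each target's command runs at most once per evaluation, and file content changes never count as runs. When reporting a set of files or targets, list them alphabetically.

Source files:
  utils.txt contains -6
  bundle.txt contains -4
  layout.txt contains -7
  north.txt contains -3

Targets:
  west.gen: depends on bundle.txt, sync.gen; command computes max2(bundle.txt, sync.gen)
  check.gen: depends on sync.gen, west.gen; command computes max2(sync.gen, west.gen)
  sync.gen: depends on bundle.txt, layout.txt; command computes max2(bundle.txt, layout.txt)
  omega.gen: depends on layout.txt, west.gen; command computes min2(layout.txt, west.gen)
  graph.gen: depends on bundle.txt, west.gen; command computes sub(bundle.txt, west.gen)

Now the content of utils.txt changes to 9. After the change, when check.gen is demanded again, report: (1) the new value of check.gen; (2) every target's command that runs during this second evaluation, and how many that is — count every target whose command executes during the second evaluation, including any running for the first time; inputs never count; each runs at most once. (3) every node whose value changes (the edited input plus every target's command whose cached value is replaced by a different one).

Initial pass — values computed on the first demand:
  sync.gen = max2(-4, -7) = -4
  west.gen = max2(-4, -4) = -4
  check.gen = max2(-4, -4) = -4

Second demand — change propagation:
  no demanded computation ever read utils.txt, so the edit dirties nothing and nothing runs.

The important point: nothing the output needs ever reads utils.txt, so the edit is invisible to it.

check.gen now evaluates to -4.
Run set: none (0 run).
Changed values: utils.txt.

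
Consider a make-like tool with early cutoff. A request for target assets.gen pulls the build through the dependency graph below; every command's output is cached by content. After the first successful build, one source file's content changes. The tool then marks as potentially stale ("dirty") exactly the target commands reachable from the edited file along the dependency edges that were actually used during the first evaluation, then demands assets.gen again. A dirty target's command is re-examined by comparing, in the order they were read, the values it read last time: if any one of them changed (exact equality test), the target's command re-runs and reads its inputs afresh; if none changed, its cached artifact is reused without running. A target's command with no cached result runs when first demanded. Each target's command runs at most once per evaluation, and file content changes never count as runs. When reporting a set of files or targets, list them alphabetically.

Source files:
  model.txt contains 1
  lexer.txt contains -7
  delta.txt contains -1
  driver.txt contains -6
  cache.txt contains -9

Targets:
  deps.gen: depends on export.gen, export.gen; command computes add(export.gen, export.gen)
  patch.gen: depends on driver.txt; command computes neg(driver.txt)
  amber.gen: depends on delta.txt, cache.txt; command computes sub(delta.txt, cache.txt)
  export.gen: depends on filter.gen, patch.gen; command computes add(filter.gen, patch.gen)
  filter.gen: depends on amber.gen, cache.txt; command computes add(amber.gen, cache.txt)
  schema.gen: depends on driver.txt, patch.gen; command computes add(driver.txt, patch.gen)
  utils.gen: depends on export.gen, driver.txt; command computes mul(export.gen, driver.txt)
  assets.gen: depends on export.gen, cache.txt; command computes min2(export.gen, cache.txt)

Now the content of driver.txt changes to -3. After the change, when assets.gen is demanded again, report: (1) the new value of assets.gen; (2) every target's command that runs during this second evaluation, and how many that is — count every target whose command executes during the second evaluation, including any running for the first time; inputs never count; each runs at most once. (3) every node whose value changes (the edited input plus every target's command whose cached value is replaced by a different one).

Demanding assets.gen again yields -9.
3 target commands run: assets.gen, export.gen, patch.gen.
The nodes whose values change: driver.txt, export.gen, patch.gen.

First demand of the output computes:
  amber.gen = sub(-1, -9) = 8
  filter.gen = add(8, -9) = -1
  patch.gen = neg(-6) = 6
  export.gen = add(-1, 6) = 5
  assets.gen = min2(5, -9) = -9

After the edit, cleaning proceeds:
  patch.gen: a read changed (driver.txt -6->-3) — executes, giving 3.
  export.gen: a read changed (patch.gen 6->3) — executes, giving 2.
  assets.gen: a read changed (export.gen 5->2) — executes, giving -9 — identical to its old value.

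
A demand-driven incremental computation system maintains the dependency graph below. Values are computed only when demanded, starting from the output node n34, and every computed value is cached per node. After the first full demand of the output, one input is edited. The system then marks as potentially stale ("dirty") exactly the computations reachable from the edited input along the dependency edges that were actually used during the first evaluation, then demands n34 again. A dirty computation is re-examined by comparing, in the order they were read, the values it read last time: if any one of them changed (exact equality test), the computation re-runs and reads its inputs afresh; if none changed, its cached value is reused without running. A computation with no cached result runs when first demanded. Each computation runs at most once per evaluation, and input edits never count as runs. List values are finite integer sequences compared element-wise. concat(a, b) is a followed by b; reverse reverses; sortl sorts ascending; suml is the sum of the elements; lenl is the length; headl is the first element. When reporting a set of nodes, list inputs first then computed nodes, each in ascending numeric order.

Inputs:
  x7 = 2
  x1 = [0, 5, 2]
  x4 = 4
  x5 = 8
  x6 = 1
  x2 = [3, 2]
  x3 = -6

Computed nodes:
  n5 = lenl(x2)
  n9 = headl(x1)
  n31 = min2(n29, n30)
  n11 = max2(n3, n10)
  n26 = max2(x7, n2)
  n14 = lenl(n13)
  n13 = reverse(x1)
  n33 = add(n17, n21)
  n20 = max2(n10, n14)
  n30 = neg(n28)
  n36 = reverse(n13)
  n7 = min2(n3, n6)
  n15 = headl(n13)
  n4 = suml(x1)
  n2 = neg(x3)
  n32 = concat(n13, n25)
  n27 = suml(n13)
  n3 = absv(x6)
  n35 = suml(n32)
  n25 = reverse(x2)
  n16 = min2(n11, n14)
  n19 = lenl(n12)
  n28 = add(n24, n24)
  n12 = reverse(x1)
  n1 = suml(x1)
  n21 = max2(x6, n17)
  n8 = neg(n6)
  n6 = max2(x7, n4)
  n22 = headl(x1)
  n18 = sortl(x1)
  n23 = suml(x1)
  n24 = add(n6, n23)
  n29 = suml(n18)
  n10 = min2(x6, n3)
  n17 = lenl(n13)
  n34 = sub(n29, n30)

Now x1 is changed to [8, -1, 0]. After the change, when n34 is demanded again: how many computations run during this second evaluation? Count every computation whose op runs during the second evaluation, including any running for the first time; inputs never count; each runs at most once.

Computations that run: n4, n18, n23, n29 — 4 in total.
Key observation: the cutoff stops propagation at n6 — its inputs' values are unchanged, so it reuses its cache.

First evaluation (everything demanded from the output):
  n4 = suml([0, 5, 2]) = 7
  n6 = max2(2, 7) = 7
  n18 = sortl([0, 5, 2]) = [0, 2, 5]
  n23 = suml([0, 5, 2]) = 7
  n24 = add(7, 7) = 14
  n28 = add(14, 14) = 28
  n29 = suml([0, 2, 5]) = 7
  n30 = neg(28) = -28
  n34 = sub(7, -28) = 35

Propagation after the edit:
  n4: runs — x1 [0, 5, 2]->[8, -1, 0]; result 7 (same value as before).
  n6: checked — values it read are unchanged (x7 unchanged, n4 unchanged); reused cached 7 without running.
  n18: runs — x1 [0, 5, 2]->[8, -1, 0]; result [-1, 0, 8].
  n23: runs — x1 [0, 5, 2]->[8, -1, 0]; result 7 (same value as before).
  n24: checked — values it read are unchanged (n6 unchanged, n23 unchanged); reused cached 14 without running.
  n28: checked — values it read are unchanged (n24 unchanged, n24 unchanged); reused cached 28 without running.
  n29: runs — n18 [0, 2, 5]->[-1, 0, 8]; result 7 (same value as before).
  n30: checked — values it read are unchanged (n28 unchanged); reused cached -28 without running.
  n34: checked — values it read are unchanged (n29 unchanged, n30 unchanged); reused cached 35 without running.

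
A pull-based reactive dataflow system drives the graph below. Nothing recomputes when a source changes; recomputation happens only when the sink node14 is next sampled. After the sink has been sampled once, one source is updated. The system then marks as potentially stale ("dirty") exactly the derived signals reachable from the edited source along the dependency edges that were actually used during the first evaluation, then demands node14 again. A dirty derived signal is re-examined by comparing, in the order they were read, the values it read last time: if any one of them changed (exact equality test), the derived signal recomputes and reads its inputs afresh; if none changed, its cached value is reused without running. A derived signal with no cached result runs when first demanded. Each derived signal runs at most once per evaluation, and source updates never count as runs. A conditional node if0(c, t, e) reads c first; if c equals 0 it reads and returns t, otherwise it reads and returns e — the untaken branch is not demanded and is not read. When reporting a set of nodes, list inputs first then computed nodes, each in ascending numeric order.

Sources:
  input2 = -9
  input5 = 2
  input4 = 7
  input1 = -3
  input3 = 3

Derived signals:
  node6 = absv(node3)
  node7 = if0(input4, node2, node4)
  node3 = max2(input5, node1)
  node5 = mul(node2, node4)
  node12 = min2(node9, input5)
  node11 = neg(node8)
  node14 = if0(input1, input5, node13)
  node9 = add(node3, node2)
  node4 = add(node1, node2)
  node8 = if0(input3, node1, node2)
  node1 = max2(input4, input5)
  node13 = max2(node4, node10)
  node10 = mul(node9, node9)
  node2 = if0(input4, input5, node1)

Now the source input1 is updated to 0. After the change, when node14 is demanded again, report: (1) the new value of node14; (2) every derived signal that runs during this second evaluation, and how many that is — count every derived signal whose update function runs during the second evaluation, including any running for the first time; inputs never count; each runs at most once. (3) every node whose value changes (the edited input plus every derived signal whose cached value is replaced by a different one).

New value of node14: 2.
Derived signals that run: node14 — 1 in total.
Values that change: input1, node14.

First evaluation (everything demanded from the output):
  node1 = max2(7, 2) = 7
  node2 = if0(input4=7 -> else branch node1) = 7
  node3 = max2(2, 7) = 7
  node4 = add(7, 7) = 14
  node9 = add(7, 7) = 14
  node10 = mul(14, 14) = 196
  node13 = max2(14, 196) = 196
  node14 = if0(input1=-3 -> else branch node13) = 196

Propagation after the edit:
  node14: runs — input1 -3->0; result 2.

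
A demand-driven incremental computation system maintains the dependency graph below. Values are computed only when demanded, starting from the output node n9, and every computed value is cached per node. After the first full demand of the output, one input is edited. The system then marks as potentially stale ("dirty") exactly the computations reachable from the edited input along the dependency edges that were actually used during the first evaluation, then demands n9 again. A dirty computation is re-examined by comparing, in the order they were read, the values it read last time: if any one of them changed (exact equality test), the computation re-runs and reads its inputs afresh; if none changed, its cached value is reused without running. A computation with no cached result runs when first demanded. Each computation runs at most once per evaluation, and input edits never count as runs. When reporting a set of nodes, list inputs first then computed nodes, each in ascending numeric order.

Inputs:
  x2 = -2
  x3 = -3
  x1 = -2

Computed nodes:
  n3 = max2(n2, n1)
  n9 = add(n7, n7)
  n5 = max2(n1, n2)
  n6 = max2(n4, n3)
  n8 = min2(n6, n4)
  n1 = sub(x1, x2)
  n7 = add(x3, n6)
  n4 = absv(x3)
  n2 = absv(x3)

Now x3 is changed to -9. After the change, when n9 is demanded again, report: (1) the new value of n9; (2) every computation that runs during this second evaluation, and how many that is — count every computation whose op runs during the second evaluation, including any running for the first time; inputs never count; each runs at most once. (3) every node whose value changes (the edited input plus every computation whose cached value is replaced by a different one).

First evaluation (everything demanded from the output):
  n1 = sub(-2, -2) = 0
  n2 = absv(-3) = 3
  n3 = max2(3, 0) = 3
  n4 = absv(-3) = 3
  n6 = max2(3, 3) = 3
  n7 = add(-3, 3) = 0
  n9 = add(0, 0) = 0

Propagation after the edit:
  n2: runs — x3 -3->-9; result 9.
  n3: runs — n2 3->9; result 9.
  n4: runs — x3 -3->-9; result 9.
  n6: runs — n4 3->9; n3 3->9; result 9.
  n7: runs — x3 -3->-9; n6 3->9; result 0 (same value as before).
  n9: checked — values it read are unchanged (n7 unchanged, n7 unchanged); reused cached 0 without running.

Key observation: the change is absorbed at n7 — it re-runs but produces the same value, and the output's value is unchanged.

New value of n9: 0.
Computations that run: n2, n3, n4, n6, n7 — 5 in total.
Values that change: x3, n2, n3, n4, n6.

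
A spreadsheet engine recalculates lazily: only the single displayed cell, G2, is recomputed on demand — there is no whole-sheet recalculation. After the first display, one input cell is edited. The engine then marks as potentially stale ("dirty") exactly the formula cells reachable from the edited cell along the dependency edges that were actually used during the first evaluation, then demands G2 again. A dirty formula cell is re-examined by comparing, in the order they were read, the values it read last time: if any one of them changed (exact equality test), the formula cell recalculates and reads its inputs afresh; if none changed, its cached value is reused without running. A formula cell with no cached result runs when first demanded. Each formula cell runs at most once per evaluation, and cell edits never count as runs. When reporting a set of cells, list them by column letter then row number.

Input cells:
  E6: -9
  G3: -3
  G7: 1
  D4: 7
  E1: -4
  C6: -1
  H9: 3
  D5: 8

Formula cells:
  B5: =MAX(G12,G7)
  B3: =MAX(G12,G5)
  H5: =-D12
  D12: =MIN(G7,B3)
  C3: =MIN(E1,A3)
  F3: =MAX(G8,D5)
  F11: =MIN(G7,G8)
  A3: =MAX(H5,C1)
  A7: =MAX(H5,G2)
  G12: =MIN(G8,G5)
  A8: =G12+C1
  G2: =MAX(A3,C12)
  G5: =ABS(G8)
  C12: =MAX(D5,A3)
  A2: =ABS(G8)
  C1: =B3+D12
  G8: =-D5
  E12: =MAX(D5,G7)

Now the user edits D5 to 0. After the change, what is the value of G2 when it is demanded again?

First evaluation (everything demanded from the output):
  G8 = -(8) = -8
  G5 = ABS(-8) = 8
  G12 = MIN(-8, 8) = -8
  B3 = MAX(-8, 8) = 8
  D12 = MIN(1, 8) = 1
  C1 = 8 + 1 = 9
  H5 = -(1) = -1
  A3 = MAX(-1, 9) = 9
  C12 = MAX(8, 9) = 9
  G2 = MAX(9, 9) = 9

Propagation after the edit:
  G8: runs — D5 8->0; result 0.
  G5: runs — G8 -8->0; result 0.
  G12: runs — G8 -8->0; G5 8->0; result 0.
  B3: runs — G12 -8->0; G5 8->0; result 0.
  D12: runs — B3 8->0; result 0.
  C1: runs — B3 8->0; D12 1->0; result 0.
  H5: runs — D12 1->0; result 0.
  A3: runs — H5 -1->0; C1 9->0; result 0.
  C12: runs — D5 8->0; A3 9->0; result 0.
  G2: runs — A3 9->0; C12 9->0; result 0.

New value of G2: 0.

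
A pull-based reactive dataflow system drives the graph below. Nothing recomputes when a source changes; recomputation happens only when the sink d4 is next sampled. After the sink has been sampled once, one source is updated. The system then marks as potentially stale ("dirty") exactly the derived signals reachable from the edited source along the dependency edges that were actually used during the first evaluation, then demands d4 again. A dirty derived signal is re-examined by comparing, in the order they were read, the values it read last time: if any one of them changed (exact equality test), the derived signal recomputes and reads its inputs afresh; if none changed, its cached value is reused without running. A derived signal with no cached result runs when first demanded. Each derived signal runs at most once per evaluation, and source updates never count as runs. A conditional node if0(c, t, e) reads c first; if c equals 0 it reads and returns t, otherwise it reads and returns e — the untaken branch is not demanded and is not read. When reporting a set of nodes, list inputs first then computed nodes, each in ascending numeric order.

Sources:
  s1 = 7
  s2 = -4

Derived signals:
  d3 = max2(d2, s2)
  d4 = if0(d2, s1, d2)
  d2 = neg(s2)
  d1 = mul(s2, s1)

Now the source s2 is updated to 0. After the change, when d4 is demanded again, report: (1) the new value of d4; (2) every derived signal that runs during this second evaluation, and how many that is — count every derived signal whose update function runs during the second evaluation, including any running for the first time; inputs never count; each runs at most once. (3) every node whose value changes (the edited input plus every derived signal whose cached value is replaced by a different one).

First evaluation (everything demanded from the output):
  d2 = neg(-4) = 4
  d4 = if0(d2=4 -> else branch d2) = 4

Propagation after the edit:
  d2: runs — s2 -4->0; result 0.
  d4: runs — d2 4->0; d2 4->0; result 7.

New value of d4: 7.
Derived signals that run: d2, d4 — 2 in total.
Values that change: s2, d2, d4.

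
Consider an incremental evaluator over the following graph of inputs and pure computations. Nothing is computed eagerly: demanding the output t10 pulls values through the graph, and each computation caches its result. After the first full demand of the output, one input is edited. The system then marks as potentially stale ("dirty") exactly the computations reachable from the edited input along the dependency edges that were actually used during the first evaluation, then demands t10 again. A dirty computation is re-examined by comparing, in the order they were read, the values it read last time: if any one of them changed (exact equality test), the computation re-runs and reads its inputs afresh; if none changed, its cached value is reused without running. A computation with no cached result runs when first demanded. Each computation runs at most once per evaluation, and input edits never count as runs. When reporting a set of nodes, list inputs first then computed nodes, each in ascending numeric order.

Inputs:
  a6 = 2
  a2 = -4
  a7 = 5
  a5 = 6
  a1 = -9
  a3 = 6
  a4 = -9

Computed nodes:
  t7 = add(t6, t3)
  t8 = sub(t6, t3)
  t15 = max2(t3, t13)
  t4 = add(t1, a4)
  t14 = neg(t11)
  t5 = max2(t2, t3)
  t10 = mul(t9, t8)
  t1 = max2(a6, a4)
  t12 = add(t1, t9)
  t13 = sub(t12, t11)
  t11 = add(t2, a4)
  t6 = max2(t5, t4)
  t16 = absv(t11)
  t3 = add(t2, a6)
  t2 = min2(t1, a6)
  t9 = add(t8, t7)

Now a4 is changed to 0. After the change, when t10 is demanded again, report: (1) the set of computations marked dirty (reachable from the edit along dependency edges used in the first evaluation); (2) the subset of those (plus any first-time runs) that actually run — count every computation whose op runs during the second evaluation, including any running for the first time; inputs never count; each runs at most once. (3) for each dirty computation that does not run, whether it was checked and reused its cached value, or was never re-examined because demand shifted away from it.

Dirty set: t1, t2, t3, t4, t5, t6, t7, t8, t9, t10.
Run set: t1, t4, t6 (3 run).
Re-examined without running (cache reused): t2, t3, t5, t7, t8, t9, t10.
The important point: at t2 every value read last time is unchanged, so the dirty flag clears without a run.

Initial pass — values computed on the first demand:
  t1 = max2(2, -9) = 2
  t2 = min2(2, 2) = 2
  t3 = add(2, 2) = 4
  t4 = add(2, -9) = -7
  t5 = max2(2, 4) = 4
  t6 = max2(4, -7) = 4
  t7 = add(4, 4) = 8
  t8 = sub(4, 4) = 0
  t9 = add(0, 8) = 8
  t10 = mul(8, 0) = 0

Second demand — change propagation:
  t1: re-runs because a4 -9->0; new result 2 (unchanged).
  t2: re-examined; everything it read last time is the same (t1 unchanged, a6 unchanged) — cache 2 kept, no run.
  t3: re-examined; everything it read last time is the same (t2 unchanged, a6 unchanged) — cache 4 kept, no run.
  t4: re-runs because a4 -9->0; new result 2.
  t5: re-examined; everything it read last time is the same (t2 unchanged, t3 unchanged) — cache 4 kept, no run.
  t6: re-runs because t4 -7->2; new result 4 (unchanged).
  t7: re-examined; everything it read last time is the same (t6 unchanged, t3 unchanged) — cache 8 kept, no run.
  t8: re-examined; everything it read last time is the same (t6 unchanged, t3 unchanged) — cache 0 kept, no run.
  t9: re-examined; everything it read last time is the same (t8 unchanged, t7 unchanged) — cache 8 kept, no run.
  t10: re-examined; everything it read last time is the same (t9 unchanged, t8 unchanged) — cache 0 kept, no run.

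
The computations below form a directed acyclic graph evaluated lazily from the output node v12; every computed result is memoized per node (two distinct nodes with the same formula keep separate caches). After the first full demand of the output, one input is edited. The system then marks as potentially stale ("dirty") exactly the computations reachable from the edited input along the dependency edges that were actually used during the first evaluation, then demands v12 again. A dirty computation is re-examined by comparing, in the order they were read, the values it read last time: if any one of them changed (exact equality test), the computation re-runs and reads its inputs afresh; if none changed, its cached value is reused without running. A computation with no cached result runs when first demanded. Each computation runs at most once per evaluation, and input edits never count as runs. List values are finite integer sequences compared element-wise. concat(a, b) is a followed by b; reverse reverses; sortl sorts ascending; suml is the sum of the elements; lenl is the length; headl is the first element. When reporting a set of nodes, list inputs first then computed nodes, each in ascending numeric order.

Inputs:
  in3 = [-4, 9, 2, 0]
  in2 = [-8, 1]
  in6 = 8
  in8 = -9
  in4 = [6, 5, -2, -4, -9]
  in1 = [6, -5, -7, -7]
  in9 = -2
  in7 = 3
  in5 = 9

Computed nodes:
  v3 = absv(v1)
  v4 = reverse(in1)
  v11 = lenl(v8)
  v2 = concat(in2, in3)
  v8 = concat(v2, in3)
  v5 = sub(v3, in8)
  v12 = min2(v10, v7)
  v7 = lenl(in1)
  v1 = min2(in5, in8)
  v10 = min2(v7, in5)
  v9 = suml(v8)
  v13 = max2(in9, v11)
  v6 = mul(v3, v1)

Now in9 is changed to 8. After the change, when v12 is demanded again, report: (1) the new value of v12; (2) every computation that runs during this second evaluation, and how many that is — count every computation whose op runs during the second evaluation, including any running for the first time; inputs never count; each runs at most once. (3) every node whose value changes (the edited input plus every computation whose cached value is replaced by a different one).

Demanding v12 again yields 4.
0 computations run: none.
The nodes whose values change: in9.
Note the shortcut — in9 feeds only undemanded nodes, so no recomputation happens.

First demand of the output computes:
  v7 = lenl([6, -5, -7, -7]) = 4
  v10 = min2(4, 9) = 4
  v12 = min2(4, 4) = 4

After the edit, cleaning proceeds:
  in9 only reaches undemanded nodes; the second demand re-runs nothing.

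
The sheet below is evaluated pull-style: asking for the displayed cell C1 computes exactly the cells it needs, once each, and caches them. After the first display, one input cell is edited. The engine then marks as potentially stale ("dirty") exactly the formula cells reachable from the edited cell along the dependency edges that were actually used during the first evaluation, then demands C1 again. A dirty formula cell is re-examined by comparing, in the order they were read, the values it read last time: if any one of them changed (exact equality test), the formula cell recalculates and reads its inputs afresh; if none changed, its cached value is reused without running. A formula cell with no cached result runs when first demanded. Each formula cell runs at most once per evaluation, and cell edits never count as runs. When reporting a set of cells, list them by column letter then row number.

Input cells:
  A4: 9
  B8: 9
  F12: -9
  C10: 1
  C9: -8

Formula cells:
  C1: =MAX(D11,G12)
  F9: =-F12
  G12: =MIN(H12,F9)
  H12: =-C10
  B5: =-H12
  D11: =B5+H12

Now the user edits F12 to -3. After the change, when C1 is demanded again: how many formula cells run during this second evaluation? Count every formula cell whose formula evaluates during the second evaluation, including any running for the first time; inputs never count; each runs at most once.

First demand of the output computes:
  F9 = -(-9) = 9
  H12 = -(1) = -1
  B5 = -(-1) = 1
  D11 = 1 + -1 = 0
  G12 = MIN(-1, 9) = -1
  C1 = MAX(0, -1) = 0

After the edit, cleaning proceeds:
  F9: a read changed (F12 -9->-3) — executes, giving 3.
  G12: a read changed (F9 9->3) — executes, giving -1 — identical to its old value.
  C1: dirty, but its reads are unchanged (D11 unchanged, G12 unchanged); cached 0 stands.

Note the absorption at G12: it re-runs yet its value is the same, leaving the output's value untouched.

2 formula cells run: F9, G12.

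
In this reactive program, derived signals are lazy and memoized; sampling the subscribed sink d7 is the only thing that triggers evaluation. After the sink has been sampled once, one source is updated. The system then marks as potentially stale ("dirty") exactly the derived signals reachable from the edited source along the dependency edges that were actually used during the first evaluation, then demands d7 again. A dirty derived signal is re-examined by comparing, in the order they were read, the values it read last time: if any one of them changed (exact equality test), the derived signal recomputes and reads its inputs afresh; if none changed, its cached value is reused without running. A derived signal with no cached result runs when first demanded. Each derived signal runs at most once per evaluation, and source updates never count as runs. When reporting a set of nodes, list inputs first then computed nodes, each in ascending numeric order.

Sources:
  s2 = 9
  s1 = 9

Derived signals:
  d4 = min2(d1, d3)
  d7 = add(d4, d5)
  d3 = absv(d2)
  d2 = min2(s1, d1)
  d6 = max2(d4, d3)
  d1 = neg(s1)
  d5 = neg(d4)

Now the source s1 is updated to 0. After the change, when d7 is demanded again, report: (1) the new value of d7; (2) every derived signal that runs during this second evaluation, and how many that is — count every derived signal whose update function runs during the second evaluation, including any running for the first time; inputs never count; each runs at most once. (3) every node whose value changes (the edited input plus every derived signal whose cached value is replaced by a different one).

First demand of the output computes:
  d1 = neg(9) = -9
  d2 = min2(9, -9) = -9
  d3 = absv(-9) = 9
  d4 = min2(-9, 9) = -9
  d5 = neg(-9) = 9
  d7 = add(-9, 9) = 0

After the edit, cleaning proceeds:
  d1: a read changed (s1 9->0) — executes, giving 0.
  d2: a read changed (s1 9->0; d1 -9->0) — executes, giving 0.
  d3: a read changed (d2 -9->0) — executes, giving 0.
  d4: a read changed (d1 -9->0; d3 9->0) — executes, giving 0.
  d5: a read changed (d4 -9->0) — executes, giving 0.
  d7: a read changed (d4 -9->0; d5 9->0) — executes, giving 0 — identical to its old value.

Demanding d7 again yields 0.
6 derived signals run: d1, d2, d3, d4, d5, d7.
The nodes whose values change: s1, d1, d2, d3, d4, d5.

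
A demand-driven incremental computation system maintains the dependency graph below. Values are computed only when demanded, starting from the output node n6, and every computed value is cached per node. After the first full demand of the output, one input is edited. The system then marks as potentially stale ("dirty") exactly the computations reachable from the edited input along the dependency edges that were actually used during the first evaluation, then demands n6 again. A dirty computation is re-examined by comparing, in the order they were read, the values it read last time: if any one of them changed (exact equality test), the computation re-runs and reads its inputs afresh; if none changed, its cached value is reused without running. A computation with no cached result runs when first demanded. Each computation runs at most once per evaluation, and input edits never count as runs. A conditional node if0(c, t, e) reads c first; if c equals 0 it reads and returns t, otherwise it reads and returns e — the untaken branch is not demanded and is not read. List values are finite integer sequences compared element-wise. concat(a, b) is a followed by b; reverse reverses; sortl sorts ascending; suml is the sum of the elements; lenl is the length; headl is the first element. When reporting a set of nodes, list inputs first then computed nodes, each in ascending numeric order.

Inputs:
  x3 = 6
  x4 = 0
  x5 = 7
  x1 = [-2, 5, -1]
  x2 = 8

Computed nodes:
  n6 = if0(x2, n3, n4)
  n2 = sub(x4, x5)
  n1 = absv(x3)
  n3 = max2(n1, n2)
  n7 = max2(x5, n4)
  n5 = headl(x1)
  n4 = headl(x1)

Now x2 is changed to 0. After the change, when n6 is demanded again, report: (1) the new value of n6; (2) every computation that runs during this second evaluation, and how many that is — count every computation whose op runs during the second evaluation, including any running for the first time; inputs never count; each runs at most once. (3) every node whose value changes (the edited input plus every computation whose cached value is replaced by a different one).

First evaluation (everything demanded from the output):
  n4 = headl([-2, 5, -1]) = -2
  n6 = if0(x2=8 -> else branch n4) = -2

Propagation after the edit:
  n1: demanded for the first time — runs, produces 6.
  n2: demanded for the first time — runs, produces -7.
  n3: demanded for the first time — runs, produces 6.
  n6: runs — x2 8->0; result 6.

Key observation: a condition flipped, so demand reaches new nodes — n1, n2, n3 run for the first time.

New value of n6: 6.
Computations that run: n1, n2, n3, n6 — 4 in total.
Values that change: x2, n6.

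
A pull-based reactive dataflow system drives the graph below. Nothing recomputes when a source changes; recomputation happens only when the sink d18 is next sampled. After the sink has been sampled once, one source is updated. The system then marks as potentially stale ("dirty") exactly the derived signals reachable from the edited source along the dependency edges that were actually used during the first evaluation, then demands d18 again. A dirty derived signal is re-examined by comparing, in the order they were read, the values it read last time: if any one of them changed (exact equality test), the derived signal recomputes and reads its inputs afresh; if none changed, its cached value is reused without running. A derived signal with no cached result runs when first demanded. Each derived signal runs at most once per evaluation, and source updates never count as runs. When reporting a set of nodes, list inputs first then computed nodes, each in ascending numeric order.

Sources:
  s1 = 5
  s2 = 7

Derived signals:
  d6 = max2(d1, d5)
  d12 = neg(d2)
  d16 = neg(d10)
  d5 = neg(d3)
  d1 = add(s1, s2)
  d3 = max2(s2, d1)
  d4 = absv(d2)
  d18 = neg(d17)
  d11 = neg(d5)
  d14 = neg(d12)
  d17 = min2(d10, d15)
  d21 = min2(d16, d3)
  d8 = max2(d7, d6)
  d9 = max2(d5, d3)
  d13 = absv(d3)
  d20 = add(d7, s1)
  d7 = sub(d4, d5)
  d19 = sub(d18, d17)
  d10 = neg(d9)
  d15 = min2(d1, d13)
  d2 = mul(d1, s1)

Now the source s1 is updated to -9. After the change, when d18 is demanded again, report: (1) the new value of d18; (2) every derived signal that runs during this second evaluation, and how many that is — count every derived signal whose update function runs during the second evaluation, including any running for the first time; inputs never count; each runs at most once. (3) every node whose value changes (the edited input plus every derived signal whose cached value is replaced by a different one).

New value of d18: 7.
Derived signals that run: d1, d3, d5, d9, d10, d13, d15, d17, d18 — 9 in total.
Values that change: s1, d1, d3, d5, d9, d10, d13, d15, d17, d18.

First evaluation (everything demanded from the output):
  d1 = add(5, 7) = 12
  d3 = max2(7, 12) = 12
  d5 = neg(12) = -12
  d9 = max2(-12, 12) = 12
  d10 = neg(12) = -12
  d13 = absv(12) = 12
  d15 = min2(12, 12) = 12
  d17 = min2(-12, 12) = -12
  d18 = neg(-12) = 12

Propagation after the edit:
  d1: runs — s1 5->-9; result -2.
  d3: runs — d1 12->-2; result 7.
  d5: runs — d3 12->7; result -7.
  d9: runs — d5 -12->-7; d3 12->7; result 7.
  d10: runs — d9 12->7; result -7.
  d13: runs — d3 12->7; result 7.
  d15: runs — d1 12->-2; d13 12->7; result -2.
  d17: runs — d10 -12->-7; d15 12->-2; result -7.
  d18: runs — d17 -12->-7; result 7.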